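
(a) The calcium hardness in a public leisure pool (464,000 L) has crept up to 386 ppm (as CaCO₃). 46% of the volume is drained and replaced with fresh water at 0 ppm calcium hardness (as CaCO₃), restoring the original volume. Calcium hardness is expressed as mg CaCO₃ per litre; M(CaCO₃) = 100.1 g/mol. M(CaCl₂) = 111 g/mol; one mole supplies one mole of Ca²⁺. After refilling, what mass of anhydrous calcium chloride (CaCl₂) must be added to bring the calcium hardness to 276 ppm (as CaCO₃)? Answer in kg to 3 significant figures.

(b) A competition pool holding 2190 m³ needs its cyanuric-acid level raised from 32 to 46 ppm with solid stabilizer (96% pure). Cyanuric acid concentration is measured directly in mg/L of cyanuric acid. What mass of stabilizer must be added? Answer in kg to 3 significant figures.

(a) 34.8 kg; (b) 31.9 kg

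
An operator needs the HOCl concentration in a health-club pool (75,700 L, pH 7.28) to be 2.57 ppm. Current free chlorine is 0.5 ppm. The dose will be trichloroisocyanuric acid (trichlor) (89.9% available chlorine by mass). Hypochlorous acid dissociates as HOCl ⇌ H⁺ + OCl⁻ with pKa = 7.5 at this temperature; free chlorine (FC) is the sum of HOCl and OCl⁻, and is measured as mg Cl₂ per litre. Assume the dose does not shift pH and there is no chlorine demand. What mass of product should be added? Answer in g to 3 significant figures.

[OCl⁻]/[HOCl] = 10^(pH − pKa) = 10^(7.28 − 7.5) = 0.6026; fraction as HOCl = 1/(1 + 0.6026) = 0.624.
Free chlorine required for 2.57 ppm HOCl: 2.57 / 0.624 = 4.119 ppm.
FC to add: 4.119 − 0.5 = 3.619 mg/L as Cl₂.
Cl₂ equivalent: 3.619 mg/L × 75,700 L = 273.9 g.
Product at 89.9% available Cl: 273.9 / 0.899 = 304.7 g.

305 g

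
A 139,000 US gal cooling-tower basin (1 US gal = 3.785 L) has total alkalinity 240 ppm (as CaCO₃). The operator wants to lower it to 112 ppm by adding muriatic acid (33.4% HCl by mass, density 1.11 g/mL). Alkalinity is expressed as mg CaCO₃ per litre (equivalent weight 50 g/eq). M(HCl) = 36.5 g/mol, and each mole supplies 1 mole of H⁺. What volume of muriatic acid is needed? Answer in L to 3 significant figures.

133 L

Volume: 139,000 US gal × 3.785 L/gal = 526,115 L.
Alkalinity to neutralize: (240 − 112) = 128 mg/L as CaCO₃ × 526,115 L = 67,340 g as CaCO₃.
Equivalents of H⁺ required: 67,340 ÷ 50 g/eq = 1347 eq = 1347 mol HCl.
Mass of HCl: 1347 × 36.5 = 49,160 g.
Mass of 33.4% solution: 49,160 / 0.334 = 147,200 g.
Volume: 147,200 g ÷ 1.11 g/mL = 132,600 mL.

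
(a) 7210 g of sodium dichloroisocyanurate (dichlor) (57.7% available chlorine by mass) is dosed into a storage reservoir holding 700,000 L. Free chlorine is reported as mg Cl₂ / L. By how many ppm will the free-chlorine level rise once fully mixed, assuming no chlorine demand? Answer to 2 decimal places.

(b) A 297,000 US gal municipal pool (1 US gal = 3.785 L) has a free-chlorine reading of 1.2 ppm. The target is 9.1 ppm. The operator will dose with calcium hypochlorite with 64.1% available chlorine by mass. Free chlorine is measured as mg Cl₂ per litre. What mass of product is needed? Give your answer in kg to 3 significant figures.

(a) Available chlorine delivered: 7210 g × 0.577 = 4160 g as Cl₂.
(a) Concentration rise: 4160 g / 700,000 L = 5.943 mg/L = 5.94 ppm.

(b) Volume: 297,000 US gal × 3.785 L/gal = 1,124,145 L.
(b) Chlorine deficit: 9.1 − 1.2 = 7.9 ppm = 7.9 mg/L as Cl₂.
(b) Cl₂ equivalent needed: 7.9 mg/L × 1,124,145 L = 8,881,000 mg = 8881 g.
(b) Product at 64.1% available chlorine: 8881 / 0.641 = 13,850 g.

(a) 5.94 ppm; (b) 13.9 kg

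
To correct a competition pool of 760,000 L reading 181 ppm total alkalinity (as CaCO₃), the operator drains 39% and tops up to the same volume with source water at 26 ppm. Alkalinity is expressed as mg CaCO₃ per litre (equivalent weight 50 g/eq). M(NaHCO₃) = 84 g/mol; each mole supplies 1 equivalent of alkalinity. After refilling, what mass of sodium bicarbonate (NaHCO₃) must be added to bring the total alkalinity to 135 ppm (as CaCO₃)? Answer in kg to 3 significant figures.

After draining 39% and refilling: 181 × 0.61 + 26 × 0.39 = 120.55 ppm.
Deficit to target: 135 − 120.55 = 14.45 mg/L.
As CaCO₃: 14.45 mg/L × 760,000 L = 10,980 g; ÷ 50 g/eq ÷ 1 = 219.6 mol NaHCO₃.
Mass: 219.6 × 84 = 18,450 g.

18.4 kg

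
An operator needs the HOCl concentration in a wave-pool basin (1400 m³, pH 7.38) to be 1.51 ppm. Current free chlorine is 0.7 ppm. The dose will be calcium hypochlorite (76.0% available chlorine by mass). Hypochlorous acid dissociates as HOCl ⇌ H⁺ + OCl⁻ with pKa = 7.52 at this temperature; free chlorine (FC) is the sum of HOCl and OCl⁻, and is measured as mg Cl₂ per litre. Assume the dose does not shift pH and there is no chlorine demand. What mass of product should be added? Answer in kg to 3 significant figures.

3.51 kg

Volume: 1400 m³ = 1,400,000 L.
[OCl⁻]/[HOCl] = 10^(pH − pKa) = 10^(7.38 − 7.52) = 0.7244; fraction as HOCl = 1/(1 + 0.7244) = 0.5799.
Free chlorine required for 1.51 ppm HOCl: 1.51 / 0.5799 = 2.604 ppm.
FC to add: 2.604 − 0.7 = 1.904 mg/L as Cl₂.
Cl₂ equivalent: 1.904 mg/L × 1,400,000 L = 2665 g.
Product at 76.0% available Cl: 2665 / 0.76 = 3507 g.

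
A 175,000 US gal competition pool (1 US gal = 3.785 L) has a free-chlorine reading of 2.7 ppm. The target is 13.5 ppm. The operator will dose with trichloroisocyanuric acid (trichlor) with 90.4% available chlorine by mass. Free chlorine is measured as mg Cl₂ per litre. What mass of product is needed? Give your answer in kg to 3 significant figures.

7.91 kg

Volume: 175,000 US gal × 3.785 L/gal = 662,375 L.
Chlorine deficit: 13.5 − 2.7 = 10.8 ppm = 10.8 mg/L as Cl₂.
Cl₂ equivalent needed: 10.8 mg/L × 662,375 L = 7,154,000 mg = 7154 g.
Product at 90.4% available chlorine: 7154 / 0.904 = 7913 g.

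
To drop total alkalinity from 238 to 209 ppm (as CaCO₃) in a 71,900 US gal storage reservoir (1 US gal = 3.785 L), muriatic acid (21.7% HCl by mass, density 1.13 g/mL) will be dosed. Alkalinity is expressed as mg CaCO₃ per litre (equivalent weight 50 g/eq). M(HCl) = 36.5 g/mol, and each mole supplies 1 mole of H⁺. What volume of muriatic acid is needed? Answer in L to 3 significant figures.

23.5 L

Volume: 71,900 US gal × 3.785 L/gal = 272,142 L.
Alkalinity to neutralize: (238 − 209) = 29 mg/L as CaCO₃ × 272,142 L = 7892 g as CaCO₃.
Equivalents of H⁺ required: 7892 ÷ 50 g/eq = 157.8 eq = 157.8 mol HCl.
Mass of HCl: 157.8 × 36.5 = 5761 g.
Mass of 21.7% solution: 5761 / 0.217 = 26,550 g.
Volume: 26,550 g ÷ 1.13 g/mL = 23,500 mL.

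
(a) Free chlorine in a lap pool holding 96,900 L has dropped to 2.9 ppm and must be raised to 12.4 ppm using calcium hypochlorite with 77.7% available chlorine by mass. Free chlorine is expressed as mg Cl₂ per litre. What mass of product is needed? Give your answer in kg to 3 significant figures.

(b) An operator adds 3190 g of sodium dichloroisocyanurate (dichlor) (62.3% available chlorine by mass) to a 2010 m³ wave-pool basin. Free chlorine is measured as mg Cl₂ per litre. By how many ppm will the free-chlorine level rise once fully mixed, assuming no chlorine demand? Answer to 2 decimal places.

(a) Chlorine deficit: 12.4 − 2.9 = 9.5 ppm = 9.5 mg/L as Cl₂.
(a) Cl₂ equivalent needed: 9.5 mg/L × 96,900 L = 920,600 mg = 920.5 g.
(a) Product at 77.7% available chlorine: 920.5 / 0.777 = 1185 g.

(b) Volume: 2010 m³ = 2,010,000 L.
(b) Available chlorine delivered: 3190 g × 0.623 = 1987 g as Cl₂.
(b) Concentration rise: 1987 g / 2,010,000 L = 0.9887 mg/L = 0.99 ppm.

(a) 1.18 kg; (b) 0.99 ppm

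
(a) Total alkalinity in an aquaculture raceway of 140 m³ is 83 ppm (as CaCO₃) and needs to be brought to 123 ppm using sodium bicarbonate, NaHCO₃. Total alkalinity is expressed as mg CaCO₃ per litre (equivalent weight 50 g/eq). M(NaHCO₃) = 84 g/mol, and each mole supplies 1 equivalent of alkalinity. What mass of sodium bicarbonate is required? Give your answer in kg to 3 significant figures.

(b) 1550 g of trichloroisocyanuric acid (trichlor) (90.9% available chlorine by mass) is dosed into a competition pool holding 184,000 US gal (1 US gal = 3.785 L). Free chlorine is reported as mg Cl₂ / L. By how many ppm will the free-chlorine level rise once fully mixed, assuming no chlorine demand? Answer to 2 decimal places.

(a) Volume: 140 m³ = 140,000 L.
(a) Alkalinity to add: (123 − 83) = 40 mg/L as CaCO₃ × 140,000 L = 5600 g as CaCO₃.
(a) Equivalents: 5600 g ÷ 50 g/eq = 112 eq.
(a) NaHCO₃ supplies 1 eq per mole → 112 mol.
(a) Mass: 112 mol × 84 g/mol = 9408 g.

(b) Volume: 184,000 US gal × 3.785 L/gal = 696,440 L.
(b) Available chlorine delivered: 1550 g × 0.909 = 1409 g as Cl₂.
(b) Concentration rise: 1409 g / 696,440 L = 2.023 mg/L = 2.02 ppm.

(a) 9.41 kg; (b) 2.02 ppm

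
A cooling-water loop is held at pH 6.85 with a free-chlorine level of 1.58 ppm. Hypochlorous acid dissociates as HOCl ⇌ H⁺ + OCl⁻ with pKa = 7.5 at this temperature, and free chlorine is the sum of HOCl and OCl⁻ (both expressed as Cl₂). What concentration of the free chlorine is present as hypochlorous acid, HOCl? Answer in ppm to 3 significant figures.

[OCl⁻]/[HOCl] = 10^(pH − pKa) = 10^(6.85 − 7.5) = 10^-0.65 = 0.2239.
Fraction as HOCl = 1 / (1 + 0.2239) = 0.8171.
HOCl = 0.8171 × 1.58 ppm = 1.291 ppm.

1.29 ppm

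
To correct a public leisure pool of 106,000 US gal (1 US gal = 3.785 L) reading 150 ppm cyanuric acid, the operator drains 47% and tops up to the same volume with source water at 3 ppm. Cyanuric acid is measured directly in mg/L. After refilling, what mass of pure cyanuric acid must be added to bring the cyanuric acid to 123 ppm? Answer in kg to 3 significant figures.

16.9 kg

Volume: 106,000 US gal × 3.785 L/gal = 401,210 L.
After draining 47% and refilling: 150 × 0.53 + 3 × 0.47 = 80.91 ppm.
Deficit to target: 123 − 80.91 = 42.09 mg/L.
Mass: 42.09 mg/L × 401,210 L = 16,890 g cyanuric acid.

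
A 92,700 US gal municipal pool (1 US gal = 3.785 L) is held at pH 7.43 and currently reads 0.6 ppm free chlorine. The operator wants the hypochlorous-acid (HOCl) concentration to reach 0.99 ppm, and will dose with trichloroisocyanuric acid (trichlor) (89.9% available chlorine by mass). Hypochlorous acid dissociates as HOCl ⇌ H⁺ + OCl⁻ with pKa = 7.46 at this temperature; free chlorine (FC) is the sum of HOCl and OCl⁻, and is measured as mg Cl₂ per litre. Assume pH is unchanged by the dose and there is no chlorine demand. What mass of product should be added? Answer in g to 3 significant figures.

513 g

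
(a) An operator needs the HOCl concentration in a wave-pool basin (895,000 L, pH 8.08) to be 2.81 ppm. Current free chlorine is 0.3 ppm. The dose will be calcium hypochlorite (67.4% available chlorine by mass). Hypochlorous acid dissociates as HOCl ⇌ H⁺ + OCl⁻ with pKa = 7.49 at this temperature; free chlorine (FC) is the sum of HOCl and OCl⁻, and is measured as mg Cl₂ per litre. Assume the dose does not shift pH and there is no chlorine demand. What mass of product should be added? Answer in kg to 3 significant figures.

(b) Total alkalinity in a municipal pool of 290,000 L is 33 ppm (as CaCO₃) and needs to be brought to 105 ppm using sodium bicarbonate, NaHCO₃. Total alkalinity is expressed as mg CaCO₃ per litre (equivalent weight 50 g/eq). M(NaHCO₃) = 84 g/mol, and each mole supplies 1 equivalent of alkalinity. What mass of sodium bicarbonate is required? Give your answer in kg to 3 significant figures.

(a) 17.8 kg; (b) 35.1 kg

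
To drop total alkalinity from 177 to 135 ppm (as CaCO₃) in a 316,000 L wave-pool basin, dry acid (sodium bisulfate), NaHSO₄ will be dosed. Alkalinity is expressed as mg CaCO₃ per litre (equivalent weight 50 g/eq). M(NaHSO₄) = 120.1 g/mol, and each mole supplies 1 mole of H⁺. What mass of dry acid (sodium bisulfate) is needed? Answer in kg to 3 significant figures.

Alkalinity to neutralize: (177 − 135) = 42 mg/L as CaCO₃ × 316,000 L = 13,270 g as CaCO₃.
Equivalents of H⁺ required: 13,270 ÷ 50 g/eq = 265.4 eq = 265.4 mol NaHSO₄.
Mass of NaHSO₄: 265.4 × 120.1 = 31,880 g.

31.9 kg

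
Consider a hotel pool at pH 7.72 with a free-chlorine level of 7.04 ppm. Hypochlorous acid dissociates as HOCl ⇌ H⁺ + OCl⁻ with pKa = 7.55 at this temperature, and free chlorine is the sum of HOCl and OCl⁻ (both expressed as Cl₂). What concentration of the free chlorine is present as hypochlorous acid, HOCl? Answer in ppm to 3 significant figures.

[OCl⁻]/[HOCl] = 10^(pH − pKa) = 10^(7.72 − 7.55) = 10^0.17 = 1.479.
Fraction as HOCl = 1 / (1 + 1.479) = 0.4034.
HOCl = 0.4034 × 7.04 ppm = 2.84 ppm.

2.84 ppm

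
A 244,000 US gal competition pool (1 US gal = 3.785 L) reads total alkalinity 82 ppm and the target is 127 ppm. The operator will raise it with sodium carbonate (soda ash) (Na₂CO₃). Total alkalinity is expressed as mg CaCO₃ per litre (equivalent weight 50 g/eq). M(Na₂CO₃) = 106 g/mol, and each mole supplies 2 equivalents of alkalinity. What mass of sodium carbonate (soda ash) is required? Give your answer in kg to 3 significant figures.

Volume: 244,000 US gal × 3.785 L/gal = 923,540 L.
Alkalinity to add: (127 − 82) = 45 mg/L as CaCO₃ × 923,540 L = 41,560 g as CaCO₃.
Equivalents: 41,560 g ÷ 50 g/eq = 831.2 eq.
Each mole of Na₂CO₃ supplies 2 eq, so 831.2 / 2 = 415.6 mol.
Mass: 415.6 mol × 106 g/mol = 44,050 g.

44.1 kg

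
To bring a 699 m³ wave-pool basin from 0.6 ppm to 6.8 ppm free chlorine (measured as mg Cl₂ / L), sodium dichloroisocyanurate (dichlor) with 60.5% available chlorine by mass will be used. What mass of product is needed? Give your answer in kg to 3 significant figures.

Volume: 699 m³ = 699,000 L.
Chlorine deficit: 6.8 − 0.6 = 6.2 ppm = 6.2 mg/L as Cl₂.
Cl₂ equivalent needed: 6.2 mg/L × 699,000 L = 4,334,000 mg = 4334 g.
Product at 60.5% available chlorine: 4334 / 0.605 = 7163 g.

7.16 kg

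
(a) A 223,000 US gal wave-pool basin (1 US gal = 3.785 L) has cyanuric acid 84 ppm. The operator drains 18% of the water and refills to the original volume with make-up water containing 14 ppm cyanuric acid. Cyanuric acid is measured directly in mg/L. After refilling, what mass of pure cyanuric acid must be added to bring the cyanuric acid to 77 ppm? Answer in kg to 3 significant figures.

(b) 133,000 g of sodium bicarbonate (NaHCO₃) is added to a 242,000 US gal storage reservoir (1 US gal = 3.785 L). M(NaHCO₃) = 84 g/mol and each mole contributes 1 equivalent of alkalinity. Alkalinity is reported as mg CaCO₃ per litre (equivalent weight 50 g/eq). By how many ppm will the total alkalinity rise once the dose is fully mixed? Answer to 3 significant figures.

(a) 4.73 kg; (b) 86.4 ppm

(a) Volume: 223,000 US gal × 3.785 L/gal = 844,055 L.
(a) After draining 18% and refilling: 84 × 0.82 + 14 × 0.18 = 71.4 ppm.
(a) Deficit to target: 77 − 71.4 = 5.6 mg/L.
(a) Mass: 5.6 mg/L × 844,055 L = 4727 g cyanuric acid.

(b) Volume: 242,000 US gal × 3.785 L/gal = 915,970 L.
(b) Moles of NaHCO₃: 133,000 g ÷ 84 g/mol = 1583 mol → 1583 eq of alkalinity.
(b) As CaCO₃: 1583 eq × 50 g/eq = 79,170 g.
(b) Rise: 79,170 g / 915,970 L × 1000 = 86.43 mg/L.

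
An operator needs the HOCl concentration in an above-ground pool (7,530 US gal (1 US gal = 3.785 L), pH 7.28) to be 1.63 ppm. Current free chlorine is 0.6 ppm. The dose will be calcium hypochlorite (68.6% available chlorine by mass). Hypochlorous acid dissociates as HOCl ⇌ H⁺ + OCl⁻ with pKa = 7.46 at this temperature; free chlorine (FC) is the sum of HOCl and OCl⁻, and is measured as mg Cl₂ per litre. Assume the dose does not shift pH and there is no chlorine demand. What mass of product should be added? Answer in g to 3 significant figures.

Volume: 7,530 US gal × 3.785 L/gal = 28,501 L.
[OCl⁻]/[HOCl] = 10^(pH − pKa) = 10^(7.28 − 7.46) = 0.6607; fraction as HOCl = 1/(1 + 0.6607) = 0.6022.
Free chlorine required for 1.63 ppm HOCl: 1.63 / 0.6022 = 2.707 ppm.
FC to add: 2.707 − 0.6 = 2.107 mg/L as Cl₂.
Cl₂ equivalent: 2.107 mg/L × 28,501 L = 60.05 g.
Product at 68.6% available Cl: 60.05 / 0.686 = 87.54 g.

87.5 g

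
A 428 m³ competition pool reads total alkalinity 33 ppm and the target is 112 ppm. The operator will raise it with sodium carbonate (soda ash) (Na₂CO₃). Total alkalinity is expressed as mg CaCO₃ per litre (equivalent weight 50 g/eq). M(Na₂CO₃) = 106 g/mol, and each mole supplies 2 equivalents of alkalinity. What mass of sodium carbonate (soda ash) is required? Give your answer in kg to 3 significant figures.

Volume: 428 m³ = 428,000 L.
Alkalinity to add: (112 − 33) = 79 mg/L as CaCO₃ × 428,000 L = 33,810 g as CaCO₃.
Equivalents: 33,810 g ÷ 50 g/eq = 676.2 eq.
Each mole of Na₂CO₃ supplies 2 eq, so 676.2 / 2 = 338.1 mol.
Mass: 338.1 mol × 106 g/mol = 35,840 g.

35.8 kg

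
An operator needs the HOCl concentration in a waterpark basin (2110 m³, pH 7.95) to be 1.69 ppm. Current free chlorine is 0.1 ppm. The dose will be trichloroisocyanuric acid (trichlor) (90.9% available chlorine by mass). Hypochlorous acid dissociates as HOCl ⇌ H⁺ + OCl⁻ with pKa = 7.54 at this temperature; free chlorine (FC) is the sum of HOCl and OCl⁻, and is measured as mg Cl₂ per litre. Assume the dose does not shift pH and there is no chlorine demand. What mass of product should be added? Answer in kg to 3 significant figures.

13.8 kg

Volume: 2110 m³ = 2,110,000 L.
[OCl⁻]/[HOCl] = 10^(pH − pKa) = 10^(7.95 − 7.54) = 2.57; fraction as HOCl = 1/(1 + 2.57) = 0.2801.
Free chlorine required for 1.69 ppm HOCl: 1.69 / 0.2801 = 6.034 ppm.
FC to add: 6.034 − 0.1 = 5.934 mg/L as Cl₂.
Cl₂ equivalent: 5.934 mg/L × 2,110,000 L = 12,520 g.
Product at 90.9% available Cl: 12,520 / 0.909 = 13,770 g.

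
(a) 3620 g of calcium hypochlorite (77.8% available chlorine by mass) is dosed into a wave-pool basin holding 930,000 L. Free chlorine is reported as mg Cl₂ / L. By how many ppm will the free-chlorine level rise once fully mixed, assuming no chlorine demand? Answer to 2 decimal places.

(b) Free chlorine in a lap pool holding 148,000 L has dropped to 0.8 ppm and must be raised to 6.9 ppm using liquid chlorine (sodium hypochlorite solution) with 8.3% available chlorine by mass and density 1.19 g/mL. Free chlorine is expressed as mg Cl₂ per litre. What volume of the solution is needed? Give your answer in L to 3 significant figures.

(a) 3.03 ppm; (b) 9.14 L

(a) Available chlorine delivered: 3620 g × 0.778 = 2816 g as Cl₂.
(a) Concentration rise: 2816 g / 930,000 L = 3.028 mg/L = 3.03 ppm.

(b) Chlorine deficit: 6.9 − 0.8 = 6.1 ppm = 6.1 mg/L as Cl₂.
(b) Cl₂ equivalent needed: 6.1 mg/L × 148,000 L = 902,800 mg = 902.8 g.
(b) Product at 8.3% available chlorine: 902.8 / 0.083 = 10,880 g.
(b) Volume at density 1.19 g/mL: 10,880 g ÷ 1.19 g/mL = 9140 mL.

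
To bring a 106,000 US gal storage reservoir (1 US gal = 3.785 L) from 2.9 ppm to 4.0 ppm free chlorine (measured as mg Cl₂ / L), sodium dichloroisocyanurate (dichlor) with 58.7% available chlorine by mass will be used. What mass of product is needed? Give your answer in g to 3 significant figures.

752 g

Volume: 106,000 US gal × 3.785 L/gal = 401,210 L.
Chlorine deficit: 4.0 − 2.9 = 1.1 ppm = 1.1 mg/L as Cl₂.
Cl₂ equivalent needed: 1.1 mg/L × 401,210 L = 441,300 mg = 441.3 g.
Product at 58.7% available chlorine: 441.3 / 0.587 = 751.8 g.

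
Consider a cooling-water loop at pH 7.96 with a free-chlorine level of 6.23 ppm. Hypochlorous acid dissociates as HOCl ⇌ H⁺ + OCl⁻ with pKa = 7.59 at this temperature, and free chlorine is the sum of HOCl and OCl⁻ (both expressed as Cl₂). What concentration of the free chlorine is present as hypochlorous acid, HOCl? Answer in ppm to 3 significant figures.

1.86 ppm

[OCl⁻]/[HOCl] = 10^(pH − pKa) = 10^(7.96 − 7.59) = 10^0.37 = 2.344.
Fraction as HOCl = 1 / (1 + 2.344) = 0.299.
HOCl = 0.299 × 6.23 ppm = 1.863 ppm.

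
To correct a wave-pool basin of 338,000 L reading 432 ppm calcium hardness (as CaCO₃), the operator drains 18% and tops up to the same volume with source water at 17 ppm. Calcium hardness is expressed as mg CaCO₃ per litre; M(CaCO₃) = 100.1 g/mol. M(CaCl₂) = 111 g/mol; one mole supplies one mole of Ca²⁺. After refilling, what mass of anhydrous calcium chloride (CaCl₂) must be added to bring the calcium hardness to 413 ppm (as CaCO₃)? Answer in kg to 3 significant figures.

20.9 kg

After draining 18% and refilling: 432 × 0.82 + 17 × 0.18 = 357.3 ppm.
Deficit to target: 413 − 357.3 = 55.7 mg/L.
As CaCO₃: 55.7 mg/L × 338,000 L = 18,830 g; ÷ 100.1 = 188.1 mol Ca²⁺.
Mass: 188.1 × 111 = 20,880 g.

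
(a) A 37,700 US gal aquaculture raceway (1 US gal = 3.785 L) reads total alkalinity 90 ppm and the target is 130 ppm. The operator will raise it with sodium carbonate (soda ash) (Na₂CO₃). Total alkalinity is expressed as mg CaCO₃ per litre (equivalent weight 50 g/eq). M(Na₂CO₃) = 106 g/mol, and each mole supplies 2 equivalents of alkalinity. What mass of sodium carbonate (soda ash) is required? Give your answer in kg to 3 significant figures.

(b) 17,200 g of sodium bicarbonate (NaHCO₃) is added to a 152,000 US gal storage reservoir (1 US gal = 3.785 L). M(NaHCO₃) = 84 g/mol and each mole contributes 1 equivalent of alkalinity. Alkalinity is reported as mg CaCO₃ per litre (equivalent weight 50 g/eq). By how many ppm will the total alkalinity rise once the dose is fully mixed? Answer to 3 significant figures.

(a) Volume: 37,700 US gal × 3.785 L/gal = 142,694 L.
(a) Alkalinity to add: (130 − 90) = 40 mg/L as CaCO₃ × 142,694 L = 5708 g as CaCO₃.
(a) Equivalents: 5708 g ÷ 50 g/eq = 114.2 eq.
(a) Each mole of Na₂CO₃ supplies 2 eq, so 114.2 / 2 = 57.08 mol.
(a) Mass: 57.08 mol × 106 g/mol = 6050 g.

(b) Volume: 152,000 US gal × 3.785 L/gal = 575,320 L.
(b) Moles of NaHCO₃: 17,200 g ÷ 84 g/mol = 204.8 mol → 204.8 eq of alkalinity.
(b) As CaCO₃: 204.8 eq × 50 g/eq = 10,240 g.
(b) Rise: 10,240 g / 575,320 L × 1000 = 17.8 mg/L.

(a) 6.05 kg; (b) 17.8 ppm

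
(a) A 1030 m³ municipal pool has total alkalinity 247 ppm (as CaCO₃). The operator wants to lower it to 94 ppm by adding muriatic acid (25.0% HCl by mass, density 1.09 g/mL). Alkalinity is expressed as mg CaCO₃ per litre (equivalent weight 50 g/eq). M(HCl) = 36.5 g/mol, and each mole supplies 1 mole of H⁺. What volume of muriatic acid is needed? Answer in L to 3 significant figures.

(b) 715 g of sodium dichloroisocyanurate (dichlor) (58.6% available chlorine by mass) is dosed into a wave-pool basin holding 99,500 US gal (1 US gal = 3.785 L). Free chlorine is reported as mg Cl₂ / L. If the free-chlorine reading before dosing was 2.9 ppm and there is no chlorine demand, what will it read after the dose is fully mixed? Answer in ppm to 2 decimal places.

(a) 422 L; (b) 4.01 ppm

(a) Volume: 1030 m³ = 1,030,000 L.
(a) Alkalinity to neutralize: (247 − 94) = 153 mg/L as CaCO₃ × 1,030,000 L = 157,600 g as CaCO₃.
(a) Equivalents of H⁺ required: 157,600 ÷ 50 g/eq = 3152 eq = 3152 mol HCl.
(a) Mass of HCl: 3152 × 36.5 = 115,000 g.
(a) Mass of 25.0% solution: 115,000 / 0.25 = 460,200 g.
(a) Volume: 460,200 g ÷ 1.09 g/mL = 422,200 mL.

(b) Volume: 99,500 US gal × 3.785 L/gal = 376,608 L.
(b) Available chlorine delivered: 715 g × 0.586 = 419 g as Cl₂.
(b) Concentration rise: 419 g / 376,608 L = 1.113 mg/L = 1.11 ppm.
(b) Final FC: 2.9 + 1.11 = 4.01 ppm.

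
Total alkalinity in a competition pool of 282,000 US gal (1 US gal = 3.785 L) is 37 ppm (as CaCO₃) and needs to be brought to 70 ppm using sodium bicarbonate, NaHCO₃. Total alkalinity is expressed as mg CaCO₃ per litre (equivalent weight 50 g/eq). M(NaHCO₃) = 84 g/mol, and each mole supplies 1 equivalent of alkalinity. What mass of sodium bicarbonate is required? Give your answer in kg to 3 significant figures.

Volume: 282,000 US gal × 3.785 L/gal = 1,067,370 L.
Alkalinity to add: (70 − 37) = 33 mg/L as CaCO₃ × 1,067,370 L = 35,220 g as CaCO₃.
Equivalents: 35,220 g ÷ 50 g/eq = 704.5 eq.
NaHCO₃ supplies 1 eq per mole → 704.5 mol.
Mass: 704.5 mol × 84 g/mol = 59,170 g.

59.2 kg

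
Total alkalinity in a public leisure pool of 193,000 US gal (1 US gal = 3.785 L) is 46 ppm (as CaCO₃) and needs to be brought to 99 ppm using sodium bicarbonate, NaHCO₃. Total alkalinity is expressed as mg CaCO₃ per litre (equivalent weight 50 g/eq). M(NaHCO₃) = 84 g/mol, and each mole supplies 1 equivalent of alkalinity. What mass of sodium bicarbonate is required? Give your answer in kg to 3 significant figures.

Volume: 193,000 US gal × 3.785 L/gal = 730,505 L.
Alkalinity to add: (99 − 46) = 53 mg/L as CaCO₃ × 730,505 L = 38,720 g as CaCO₃.
Equivalents: 38,720 g ÷ 50 g/eq = 774.3 eq.
NaHCO₃ supplies 1 eq per mole → 774.3 mol.
Mass: 774.3 mol × 84 g/mol = 65,040 g.

65.0 kg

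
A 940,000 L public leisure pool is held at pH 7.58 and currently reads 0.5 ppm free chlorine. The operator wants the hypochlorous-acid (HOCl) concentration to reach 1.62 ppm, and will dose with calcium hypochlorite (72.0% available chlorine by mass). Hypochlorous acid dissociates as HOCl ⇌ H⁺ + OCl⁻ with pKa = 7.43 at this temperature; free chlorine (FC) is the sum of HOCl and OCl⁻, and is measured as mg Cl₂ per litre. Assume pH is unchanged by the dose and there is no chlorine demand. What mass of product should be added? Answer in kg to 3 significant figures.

4.45 kg

[OCl⁻]/[HOCl] = 10^(pH − pKa) = 10^(7.58 − 7.43) = 1.413; fraction as HOCl = 1/(1 + 1.413) = 0.4145.
Free chlorine required for 1.62 ppm HOCl: 1.62 / 0.4145 = 3.908 ppm.
FC to add: 3.908 − 0.5 = 3.408 mg/L as Cl₂.
Cl₂ equivalent: 3.408 mg/L × 940,000 L = 3204 g.
Product at 72.0% available Cl: 3204 / 0.72 = 4450 g.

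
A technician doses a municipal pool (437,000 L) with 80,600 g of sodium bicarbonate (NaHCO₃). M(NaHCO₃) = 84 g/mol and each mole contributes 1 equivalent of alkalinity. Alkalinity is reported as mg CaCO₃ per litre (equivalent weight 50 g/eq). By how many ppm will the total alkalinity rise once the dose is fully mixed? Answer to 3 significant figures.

110 ppm

Moles of NaHCO₃: 80,600 g ÷ 84 g/mol = 959.5 mol → 959.5 eq of alkalinity.
As CaCO₃: 959.5 eq × 50 g/eq = 47,980 g.
Rise: 47,980 g / 437,000 L × 1000 = 109.8 mg/L.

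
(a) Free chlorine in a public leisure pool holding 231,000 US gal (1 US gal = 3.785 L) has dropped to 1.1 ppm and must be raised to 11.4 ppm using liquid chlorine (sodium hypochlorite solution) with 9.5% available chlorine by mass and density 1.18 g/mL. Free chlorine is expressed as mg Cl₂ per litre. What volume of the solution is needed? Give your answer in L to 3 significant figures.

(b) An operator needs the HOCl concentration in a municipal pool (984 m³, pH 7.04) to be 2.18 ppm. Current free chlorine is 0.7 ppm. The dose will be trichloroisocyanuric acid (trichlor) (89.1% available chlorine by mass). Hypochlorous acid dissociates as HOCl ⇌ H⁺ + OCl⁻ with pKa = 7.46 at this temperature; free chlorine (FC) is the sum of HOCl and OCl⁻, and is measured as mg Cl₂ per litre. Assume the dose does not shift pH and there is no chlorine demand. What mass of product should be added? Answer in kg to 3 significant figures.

(a) 80.3 L; (b) 2.55 kg

(a) Volume: 231,000 US gal × 3.785 L/gal = 874,335 L.
(a) Chlorine deficit: 11.4 − 1.1 = 10.3 ppm = 10.3 mg/L as Cl₂.
(a) Cl₂ equivalent needed: 10.3 mg/L × 874,335 L = 9,006,000 mg = 9006 g.
(a) Product at 9.5% available chlorine: 9006 / 0.095 = 94,800 g.
(a) Volume at density 1.18 g/mL: 94,800 g ÷ 1.18 g/mL = 80,340 mL.

(b) Volume: 984 m³ = 984,000 L.
(b) [OCl⁻]/[HOCl] = 10^(pH − pKa) = 10^(7.04 − 7.46) = 0.3802; fraction as HOCl = 1/(1 + 0.3802) = 0.7245.
(b) Free chlorine required for 2.18 ppm HOCl: 2.18 / 0.7245 = 3.009 ppm.
(b) FC to add: 3.009 − 0.7 = 2.309 mg/L as Cl₂.
(b) Cl₂ equivalent: 2.309 mg/L × 984,000 L = 2272 g.
(b) Product at 89.1% available Cl: 2272 / 0.891 = 2550 g.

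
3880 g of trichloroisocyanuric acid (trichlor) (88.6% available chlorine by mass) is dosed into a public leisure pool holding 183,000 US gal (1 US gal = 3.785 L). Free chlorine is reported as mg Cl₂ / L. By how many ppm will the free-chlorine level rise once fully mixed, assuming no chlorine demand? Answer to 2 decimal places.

Volume: 183,000 US gal × 3.785 L/gal = 692,655 L.
Available chlorine delivered: 3880 g × 0.886 = 3438 g as Cl₂.
Concentration rise: 3438 g / 692,655 L = 4.963 mg/L = 4.96 ppm.

4.96 ppm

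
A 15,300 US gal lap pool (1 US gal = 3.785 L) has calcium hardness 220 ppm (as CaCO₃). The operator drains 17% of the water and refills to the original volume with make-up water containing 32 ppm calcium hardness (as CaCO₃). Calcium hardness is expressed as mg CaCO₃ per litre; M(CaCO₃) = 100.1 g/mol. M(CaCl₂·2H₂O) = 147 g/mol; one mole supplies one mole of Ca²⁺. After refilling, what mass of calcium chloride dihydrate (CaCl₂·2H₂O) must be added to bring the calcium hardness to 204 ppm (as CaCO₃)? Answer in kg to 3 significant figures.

1.36 kg

Volume: 15,300 US gal × 3.785 L/gal = 57,910 L.
After draining 17% and refilling: 220 × 0.83 + 32 × 0.17 = 188.04 ppm.
Deficit to target: 204 − 188.04 = 15.96 mg/L.
As CaCO₃: 15.96 mg/L × 57,910 L = 924.3 g; ÷ 100.1 = 9.233 mol Ca²⁺.
Mass: 9.233 × 147 = 1357 g.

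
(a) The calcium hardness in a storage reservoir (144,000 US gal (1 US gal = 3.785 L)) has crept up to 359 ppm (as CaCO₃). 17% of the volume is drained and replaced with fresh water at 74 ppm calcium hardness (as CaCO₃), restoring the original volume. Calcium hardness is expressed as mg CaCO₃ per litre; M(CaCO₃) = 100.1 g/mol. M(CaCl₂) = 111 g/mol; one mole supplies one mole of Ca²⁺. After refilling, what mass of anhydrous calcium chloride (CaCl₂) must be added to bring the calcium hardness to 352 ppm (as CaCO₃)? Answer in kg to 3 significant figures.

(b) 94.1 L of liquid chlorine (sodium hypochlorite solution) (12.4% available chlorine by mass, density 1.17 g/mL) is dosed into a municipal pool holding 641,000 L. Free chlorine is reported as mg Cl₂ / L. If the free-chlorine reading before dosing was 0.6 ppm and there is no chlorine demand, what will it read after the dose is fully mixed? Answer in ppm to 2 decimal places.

(a) 25.1 kg; (b) 21.90 ppm

(a) Volume: 144,000 US gal × 3.785 L/gal = 545,040 L.
(a) After draining 17% and refilling: 359 × 0.83 + 74 × 0.17 = 310.55 ppm.
(a) Deficit to target: 352 − 310.55 = 41.45 mg/L.
(a) As CaCO₃: 41.45 mg/L × 545,040 L = 22,590 g; ÷ 100.1 = 225.7 mol Ca²⁺.
(a) Mass: 225.7 × 111 = 25,050 g.

(b) Mass of solution: 94.1 L × 1000 mL/L × 1.17 g/mL = 110,100 g.
(b) Available chlorine delivered: 110,100 g × 0.124 = 13,650 g as Cl₂.
(b) Concentration rise: 13,650 g / 641,000 L = 21.3 mg/L = 21.30 ppm.
(b) Final FC: 0.6 + 21.30 = 21.90 ppm.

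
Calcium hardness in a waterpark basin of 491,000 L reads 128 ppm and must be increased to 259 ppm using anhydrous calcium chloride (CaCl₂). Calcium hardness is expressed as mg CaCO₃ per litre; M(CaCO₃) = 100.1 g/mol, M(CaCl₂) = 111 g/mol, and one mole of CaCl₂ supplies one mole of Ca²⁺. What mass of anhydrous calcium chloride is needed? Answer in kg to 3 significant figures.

Hardness to add: (259 − 128) = 131 mg/L as CaCO₃ × 491,000 L = 64,320 g as CaCO₃.
Moles of Ca²⁺ (1 mol Ca²⁺ ≡ 1 mol CaCO₃): 64,320 / 100.1 g/mol = 642.6 mol.
Mass of CaCl₂: 642.6 × 111 = 71,320 g.

71.3 kg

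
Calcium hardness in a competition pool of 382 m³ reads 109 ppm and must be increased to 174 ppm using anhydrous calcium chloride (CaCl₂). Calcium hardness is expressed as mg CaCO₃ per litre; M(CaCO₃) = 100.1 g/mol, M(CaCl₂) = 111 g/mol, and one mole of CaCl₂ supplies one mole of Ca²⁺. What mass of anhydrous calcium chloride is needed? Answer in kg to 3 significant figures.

27.5 kg

Volume: 382 m³ = 382,000 L.
Hardness to add: (174 − 109) = 65 mg/L as CaCO₃ × 382,000 L = 24,830 g as CaCO₃.
Moles of Ca²⁺ (1 mol Ca²⁺ ≡ 1 mol CaCO₃): 24,830 / 100.1 g/mol = 248.1 mol.
Mass of CaCl₂: 248.1 × 111 = 27,530 g.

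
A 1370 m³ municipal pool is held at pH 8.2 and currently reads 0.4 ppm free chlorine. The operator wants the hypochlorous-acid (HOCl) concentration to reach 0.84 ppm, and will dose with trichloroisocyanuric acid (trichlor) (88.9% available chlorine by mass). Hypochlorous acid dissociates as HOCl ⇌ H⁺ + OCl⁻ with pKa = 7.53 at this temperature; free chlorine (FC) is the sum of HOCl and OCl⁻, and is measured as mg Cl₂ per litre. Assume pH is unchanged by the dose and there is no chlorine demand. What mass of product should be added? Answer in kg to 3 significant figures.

6.73 kg

Volume: 1370 m³ = 1,370,000 L.
[OCl⁻]/[HOCl] = 10^(pH − pKa) = 10^(8.2 − 7.53) = 4.677; fraction as HOCl = 1/(1 + 4.677) = 0.1761.
Free chlorine required for 0.84 ppm HOCl: 0.84 / 0.1761 = 4.769 ppm.
FC to add: 4.769 − 0.4 = 4.369 mg/L as Cl₂.
Cl₂ equivalent: 4.369 mg/L × 1,370,000 L = 5985 g.
Product at 88.9% available Cl: 5985 / 0.889 = 6733 g.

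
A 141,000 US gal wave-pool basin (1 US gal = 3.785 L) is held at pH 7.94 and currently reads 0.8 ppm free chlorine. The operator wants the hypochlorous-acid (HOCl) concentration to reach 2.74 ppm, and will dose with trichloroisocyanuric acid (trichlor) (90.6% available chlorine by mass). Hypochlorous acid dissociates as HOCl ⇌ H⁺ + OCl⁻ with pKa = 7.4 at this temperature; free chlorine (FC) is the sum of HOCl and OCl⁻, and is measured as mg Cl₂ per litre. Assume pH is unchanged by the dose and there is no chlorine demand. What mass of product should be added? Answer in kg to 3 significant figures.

6.74 kg

Volume: 141,000 US gal × 3.785 L/gal = 533,685 L.
[OCl⁻]/[HOCl] = 10^(pH − pKa) = 10^(7.94 − 7.4) = 3.467; fraction as HOCl = 1/(1 + 3.467) = 0.2238.
Free chlorine required for 2.74 ppm HOCl: 2.74 / 0.2238 = 12.24 ppm.
FC to add: 12.24 − 0.8 = 11.44 mg/L as Cl₂.
Cl₂ equivalent: 11.44 mg/L × 533,685 L = 6106 g.
Product at 90.6% available Cl: 6106 / 0.906 = 6739 g.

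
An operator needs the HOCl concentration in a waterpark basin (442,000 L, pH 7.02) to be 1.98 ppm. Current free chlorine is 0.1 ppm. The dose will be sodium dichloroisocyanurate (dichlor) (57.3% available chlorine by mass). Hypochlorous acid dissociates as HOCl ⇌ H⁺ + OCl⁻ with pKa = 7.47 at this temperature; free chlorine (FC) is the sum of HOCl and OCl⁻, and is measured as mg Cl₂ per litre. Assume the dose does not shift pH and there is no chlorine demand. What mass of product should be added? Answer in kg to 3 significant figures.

[OCl⁻]/[HOCl] = 10^(pH − pKa) = 10^(7.02 − 7.47) = 0.3548; fraction as HOCl = 1/(1 + 0.3548) = 0.7381.
Free chlorine required for 1.98 ppm HOCl: 1.98 / 0.7381 = 2.683 ppm.
FC to add: 2.683 − 0.1 = 2.583 mg/L as Cl₂.
Cl₂ equivalent: 2.583 mg/L × 442,000 L = 1141 g.
Product at 57.3% available Cl: 1141 / 0.573 = 1992 g.

1.99 kg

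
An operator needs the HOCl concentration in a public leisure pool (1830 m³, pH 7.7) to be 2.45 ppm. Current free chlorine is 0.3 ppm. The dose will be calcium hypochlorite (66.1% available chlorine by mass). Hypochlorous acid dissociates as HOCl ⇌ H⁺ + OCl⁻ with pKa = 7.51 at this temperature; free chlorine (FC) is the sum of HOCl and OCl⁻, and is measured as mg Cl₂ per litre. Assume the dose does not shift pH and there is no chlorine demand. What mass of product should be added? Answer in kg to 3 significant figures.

Volume: 1830 m³ = 1,830,000 L.
[OCl⁻]/[HOCl] = 10^(pH − pKa) = 10^(7.7 − 7.51) = 1.549; fraction as HOCl = 1/(1 + 1.549) = 0.3923.
Free chlorine required for 2.45 ppm HOCl: 2.45 / 0.3923 = 6.245 ppm.
FC to add: 6.245 − 0.3 = 5.945 mg/L as Cl₂.
Cl₂ equivalent: 5.945 mg/L × 1,830,000 L = 10,880 g.
Product at 66.1% available Cl: 10,880 / 0.661 = 16,460 g.

16.5 kg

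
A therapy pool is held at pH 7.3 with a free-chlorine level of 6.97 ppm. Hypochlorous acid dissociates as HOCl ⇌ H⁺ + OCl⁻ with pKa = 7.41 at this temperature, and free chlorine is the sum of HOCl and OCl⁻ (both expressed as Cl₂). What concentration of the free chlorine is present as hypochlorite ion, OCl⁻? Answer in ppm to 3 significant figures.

[OCl⁻]/[HOCl] = 10^(pH − pKa) = 10^(7.3 − 7.41) = 10^-0.11 = 0.7762.
Fraction as HOCl = 1 / (1 + 0.7762) = 0.563.
OCl⁻ = (1 − 0.563) × 6.97 ppm = 3.046 ppm.

3.05 ppm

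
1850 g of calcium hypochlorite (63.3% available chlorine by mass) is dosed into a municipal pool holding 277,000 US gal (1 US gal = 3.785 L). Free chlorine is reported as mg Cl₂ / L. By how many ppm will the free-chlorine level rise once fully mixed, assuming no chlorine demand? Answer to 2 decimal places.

Volume: 277,000 US gal × 3.785 L/gal = 1,048,445 L.
Available chlorine delivered: 1850 g × 0.633 = 1171 g as Cl₂.
Concentration rise: 1171 g / 1,048,445 L = 1.117 mg/L = 1.12 ppm.

1.12 ppm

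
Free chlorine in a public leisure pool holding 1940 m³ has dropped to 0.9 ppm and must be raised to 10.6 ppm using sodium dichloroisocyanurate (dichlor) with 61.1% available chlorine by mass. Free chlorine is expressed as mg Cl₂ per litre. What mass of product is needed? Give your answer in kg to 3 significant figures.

Volume: 1940 m³ = 1,940,000 L.
Chlorine deficit: 10.6 − 0.9 = 9.7 ppm = 9.7 mg/L as Cl₂.
Cl₂ equivalent needed: 9.7 mg/L × 1,940,000 L = 18,820,000 mg = 18,820 g.
Product at 61.1% available chlorine: 18,820 / 0.611 = 30,800 g.

30.8 kg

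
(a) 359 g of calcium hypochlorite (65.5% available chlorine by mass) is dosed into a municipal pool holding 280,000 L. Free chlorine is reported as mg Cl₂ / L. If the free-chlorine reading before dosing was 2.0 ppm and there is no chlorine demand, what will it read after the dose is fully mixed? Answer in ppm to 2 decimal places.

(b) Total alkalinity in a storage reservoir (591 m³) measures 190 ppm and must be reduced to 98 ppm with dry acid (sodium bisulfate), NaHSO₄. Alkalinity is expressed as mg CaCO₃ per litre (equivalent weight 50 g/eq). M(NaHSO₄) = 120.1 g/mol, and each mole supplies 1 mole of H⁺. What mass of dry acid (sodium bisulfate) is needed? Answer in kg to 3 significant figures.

(a) Available chlorine delivered: 359 g × 0.655 = 235.1 g as Cl₂.
(a) Concentration rise: 235.1 g / 280,000 L = 0.8398 mg/L = 0.84 ppm.
(a) Final FC: 2.0 + 0.84 = 2.84 ppm.

(b) Volume: 591 m³ = 591,000 L.
(b) Alkalinity to neutralize: (190 − 98) = 92 mg/L as CaCO₃ × 591,000 L = 54,370 g as CaCO₃.
(b) Equivalents of H⁺ required: 54,370 ÷ 50 g/eq = 1087 eq = 1087 mol NaHSO₄.
(b) Mass of NaHSO₄: 1087 × 120.1 = 130,600 g.

(a) 2.84 ppm; (b) 131 kg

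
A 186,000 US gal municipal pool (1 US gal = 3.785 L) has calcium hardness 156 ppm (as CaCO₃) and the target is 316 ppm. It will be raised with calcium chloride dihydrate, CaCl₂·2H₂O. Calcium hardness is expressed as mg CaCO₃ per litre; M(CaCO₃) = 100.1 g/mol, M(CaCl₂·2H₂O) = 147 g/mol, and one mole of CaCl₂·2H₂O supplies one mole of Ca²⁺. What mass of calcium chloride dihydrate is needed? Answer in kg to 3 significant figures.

165 kg

Volume: 186,000 US gal × 3.785 L/gal = 704,010 L.
Hardness to add: (316 − 156) = 160 mg/L as CaCO₃ × 704,010 L = 112,600 g as CaCO₃.
Moles of Ca²⁺ (1 mol Ca²⁺ ≡ 1 mol CaCO₃): 112,600 / 100.1 g/mol = 1125 mol.
Mass of CaCl₂·2H₂O: 1125 × 147 = 165,400 g.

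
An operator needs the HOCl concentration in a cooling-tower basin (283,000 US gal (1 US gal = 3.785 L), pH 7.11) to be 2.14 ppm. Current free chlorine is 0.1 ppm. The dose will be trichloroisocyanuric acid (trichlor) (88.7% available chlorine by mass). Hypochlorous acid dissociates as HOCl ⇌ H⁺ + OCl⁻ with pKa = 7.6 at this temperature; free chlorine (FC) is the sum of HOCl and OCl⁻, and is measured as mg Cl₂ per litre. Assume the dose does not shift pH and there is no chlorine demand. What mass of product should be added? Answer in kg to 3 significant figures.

3.30 kg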